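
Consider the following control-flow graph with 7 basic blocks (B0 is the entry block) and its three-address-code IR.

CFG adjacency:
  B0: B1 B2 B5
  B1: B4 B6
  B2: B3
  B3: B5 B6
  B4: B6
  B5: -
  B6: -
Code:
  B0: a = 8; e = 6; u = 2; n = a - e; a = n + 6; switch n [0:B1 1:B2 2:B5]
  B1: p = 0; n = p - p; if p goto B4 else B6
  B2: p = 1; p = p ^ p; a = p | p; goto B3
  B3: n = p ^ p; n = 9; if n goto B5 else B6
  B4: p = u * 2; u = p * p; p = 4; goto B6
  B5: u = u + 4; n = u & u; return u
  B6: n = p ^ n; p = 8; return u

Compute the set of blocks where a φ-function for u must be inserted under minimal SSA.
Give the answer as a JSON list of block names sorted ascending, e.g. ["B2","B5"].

idom tree: B1←B0 B2←B0 B3←B2 B4←B1 B5←B0 B6←B0
Dom∩ at merges:
  B5: preds {B0,B3}: {B0} ∩ {B0,B2,B3} = {B0}; idom=B0
  B6: preds {B1,B3,B4}: {B0,B1} ∩ {B0,B2,B3} ∩ {B0,B1,B4} = {B0}; idom=B0

Frontier:
  join B5 pred B0: · stop@B0
  join B5 pred B3: B3→B2 stop@B0
  join B6 pred B1: B1 stop@B0
  join B6 pred B3: B3→B2 stop@B0
  join B6 pred B4: B4→B1 stop@B0
  DF(B0)=∅
  DF(B1)={B6}
  DF(B2)={B5,B6}
  DF(B3)={B5,B6}
  DF(B4)={B6}
  DF(B5)=∅
  DF(B6)=∅

φ for u: defs {B0,B4,B5}
  DF⁺ = {B6}

Answer: ["B6"]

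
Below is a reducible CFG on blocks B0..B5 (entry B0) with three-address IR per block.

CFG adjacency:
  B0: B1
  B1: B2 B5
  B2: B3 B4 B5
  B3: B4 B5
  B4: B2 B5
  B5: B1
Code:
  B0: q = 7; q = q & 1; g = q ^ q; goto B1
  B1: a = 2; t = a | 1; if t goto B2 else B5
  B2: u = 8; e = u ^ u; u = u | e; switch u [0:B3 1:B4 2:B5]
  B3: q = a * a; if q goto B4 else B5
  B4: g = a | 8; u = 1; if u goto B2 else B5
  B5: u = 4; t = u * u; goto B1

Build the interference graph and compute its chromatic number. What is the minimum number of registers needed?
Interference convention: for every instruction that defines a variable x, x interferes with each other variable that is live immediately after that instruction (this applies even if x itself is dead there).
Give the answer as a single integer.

def/use:
  B0: {g,q} / ∅
  B1: {a,t} / ∅
  B2: {e,u} / ∅
  B3: {q} / {a}
  B4: {g,u} / {a}
  B5: {t,u} / ∅

Backward fixpoint:
  B0: in=∅ out=∅
  B1: in=∅ out={a}
  B2: in={a} out={a}
  B3: in={a} out={a}
  B4: in={a} out={a}
  B5: in=∅ out=∅

Interfere edges:
  a↔{e,g,q,t,u}
  e↔{a,u}
  g↔{a}
  q↔{a}
  t↔{a}
  u↔{a,e}

Registers:
  {a,e,u} pairwise interfere (3-clique) ⇒ χ ≥ 3
  assign a→c0 e→c1 g→c1 q→c1 t→c1 u→c2 — no edge inside a register ⇒ χ ≤ 3
  χ = 3

Answer: 3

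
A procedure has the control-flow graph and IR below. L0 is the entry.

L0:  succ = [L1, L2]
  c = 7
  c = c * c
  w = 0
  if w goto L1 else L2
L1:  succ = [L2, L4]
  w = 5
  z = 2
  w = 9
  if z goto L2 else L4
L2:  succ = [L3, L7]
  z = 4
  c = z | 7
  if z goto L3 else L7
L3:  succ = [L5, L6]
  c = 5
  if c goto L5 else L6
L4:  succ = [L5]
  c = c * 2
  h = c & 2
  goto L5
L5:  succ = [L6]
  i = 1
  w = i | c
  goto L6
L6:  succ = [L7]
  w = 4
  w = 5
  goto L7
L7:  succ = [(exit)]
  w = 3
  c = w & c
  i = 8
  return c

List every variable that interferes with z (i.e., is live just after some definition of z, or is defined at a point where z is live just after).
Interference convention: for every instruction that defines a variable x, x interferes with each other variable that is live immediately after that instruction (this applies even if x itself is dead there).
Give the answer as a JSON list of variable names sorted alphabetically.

Answer: ["c", "w"]

Derivation:
Block summaries:
  L0 def {c,w} use ∅
  L1 def {w,z} use ∅
  L2 def {c,z} use ∅
  L3 def {c} use ∅
  L4 def {c,h} use {c}
  L5 def {i,w} use {c}
  L6 def {w} use ∅
  L7 def {c,i,w} use {c}

Backward fixpoint:
  L0: in=∅ out={c}
  L1: in={c} out={c}
  L2: in=∅ out={c}
  L3: in=∅ out={c}
  L4: in={c} out={c}
  L5: in={c} out={c}
  L6: in={c} out={c}
  L7: in={c} out=∅

Conflict graph:
  c↔{h,i,w,z}
  h↔{c}
  i↔{c}
  w↔{c,z}
  z↔{c,w}

N(z) = ["c", "w"]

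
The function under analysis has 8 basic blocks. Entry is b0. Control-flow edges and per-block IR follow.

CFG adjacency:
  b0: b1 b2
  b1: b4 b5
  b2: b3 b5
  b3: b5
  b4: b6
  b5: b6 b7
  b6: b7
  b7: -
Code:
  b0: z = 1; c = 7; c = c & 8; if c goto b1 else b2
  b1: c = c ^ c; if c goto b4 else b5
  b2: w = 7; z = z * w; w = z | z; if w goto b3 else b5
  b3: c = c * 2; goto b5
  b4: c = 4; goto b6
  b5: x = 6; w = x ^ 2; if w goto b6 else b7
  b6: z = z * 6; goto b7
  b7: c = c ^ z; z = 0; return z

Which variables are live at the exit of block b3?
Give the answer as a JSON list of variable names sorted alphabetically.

def/use:
  b0: {c,z} / ∅
  b1: {c} / {c}
  b2: {w,z} / {z}
  b3: {c} / {c}
  b4: {c} / ∅
  b5: {w,x} / ∅
  b6: {z} / {z}
  b7: {c,z} / {c,z}

Liveness:
  live b0: ∅→{c,z}
  live b1: {c,z}→{c,z}
  live b2: {c,z}→{c,z}
  live b3: {c,z}→{c,z}
  live b4: {z}→{c,z}
  live b5: {c,z}→{c,z}
  live b6: {c,z}→{c,z}
  live b7: {c,z}→∅

live-out(b3) = ["c", "z"]

Answer: ["c", "z"]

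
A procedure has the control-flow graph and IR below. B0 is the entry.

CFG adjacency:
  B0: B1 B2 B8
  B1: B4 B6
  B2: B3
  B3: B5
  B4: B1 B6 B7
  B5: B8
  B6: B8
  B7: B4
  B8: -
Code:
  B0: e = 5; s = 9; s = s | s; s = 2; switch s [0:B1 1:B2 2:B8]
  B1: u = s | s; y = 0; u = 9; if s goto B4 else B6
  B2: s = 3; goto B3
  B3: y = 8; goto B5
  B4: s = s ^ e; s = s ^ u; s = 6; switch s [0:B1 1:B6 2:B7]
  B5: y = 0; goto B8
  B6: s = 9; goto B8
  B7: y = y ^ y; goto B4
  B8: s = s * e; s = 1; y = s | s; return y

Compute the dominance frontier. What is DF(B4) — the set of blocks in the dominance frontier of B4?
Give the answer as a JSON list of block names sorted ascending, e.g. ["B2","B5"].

idom tree: B1←B0 B2←B0 B3←B2 B4←B1 B5←B3 B6←B1 B7←B4 B8←B0
Dom∩ at merges:
  B1: preds {B0,B4}: {B0} ∩ {B0,B1,B4} = {B0}; idom=B0
  B4: preds {B1,B7}: {B0,B1} ∩ {B0,B1,B4,B7} = {B0,B1}; idom=B1
  B6: preds {B1,B4}: {B0,B1} ∩ {B0,B1,B4} = {B0,B1}; idom=B1
  B8: preds {B0,B5,B6}: {B0} ∩ {B0,B2,B3,B5} ∩ {B0,B1,B6} = {B0}; idom=B0

DF derivation:
  B1←B0: walk · to B0
  B1←B4: walk B4→B1 to B0
  B4←B1: walk · to B1
  B4←B7: walk B7→B4 to B1
  B6←B1: walk · to B1
  B6←B4: walk B4 to B1
  B8←B0: walk · to B0
  B8←B5: walk B5→B3→B2 to B0
  B8←B6: walk B6→B1 to B0
  DF(B0)=∅
  DF(B1)={B1,B8}
  DF(B2)={B8}
  DF(B3)={B8}
  DF(B4)={B1,B4,B6}
  DF(B5)={B8}
  DF(B6)={B8}
  DF(B7)={B4}
  DF(B8)=∅

DF(B4) = ["B1", "B4", "B6"]

Answer: ["B1", "B4", "B6"]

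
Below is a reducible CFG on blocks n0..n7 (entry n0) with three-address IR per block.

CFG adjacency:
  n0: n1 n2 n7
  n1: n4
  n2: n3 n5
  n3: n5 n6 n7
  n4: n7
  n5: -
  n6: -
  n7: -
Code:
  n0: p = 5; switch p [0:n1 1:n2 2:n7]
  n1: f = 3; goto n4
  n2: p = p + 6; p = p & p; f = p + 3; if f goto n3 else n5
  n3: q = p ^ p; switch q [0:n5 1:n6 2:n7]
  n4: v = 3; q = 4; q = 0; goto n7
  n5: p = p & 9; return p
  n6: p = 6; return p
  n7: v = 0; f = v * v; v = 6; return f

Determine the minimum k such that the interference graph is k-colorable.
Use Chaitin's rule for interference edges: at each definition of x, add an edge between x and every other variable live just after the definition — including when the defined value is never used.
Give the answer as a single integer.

def/use:
  n0: {p} / ∅
  n1: {f} / ∅
  n2: {f,p} / {p}
  n3: {q} / {p}
  n4: {q,v} / ∅
  n5: {p} / {p}
  n6: {p} / ∅
  n7: {f,v} / ∅

Live sets:
  n0: in=∅ out={p}
  n1: in=∅ out=∅
  n2: in={p} out={p}
  n3: in={p} out={p}
  n4: in=∅ out=∅
  n5: in={p} out=∅
  n6: in=∅ out=∅
  n7: in=∅ out=∅

Conflict graph:
  f: {p,v}
  p: {f,q}
  q: {p}
  v: {f}

Chromatic number:
  {f,p} pairwise interfere (2-clique) ⇒ χ ≥ 2
  2-colouring: c0={f,q}  c1={p,v}
  χ = 2

Answer: 2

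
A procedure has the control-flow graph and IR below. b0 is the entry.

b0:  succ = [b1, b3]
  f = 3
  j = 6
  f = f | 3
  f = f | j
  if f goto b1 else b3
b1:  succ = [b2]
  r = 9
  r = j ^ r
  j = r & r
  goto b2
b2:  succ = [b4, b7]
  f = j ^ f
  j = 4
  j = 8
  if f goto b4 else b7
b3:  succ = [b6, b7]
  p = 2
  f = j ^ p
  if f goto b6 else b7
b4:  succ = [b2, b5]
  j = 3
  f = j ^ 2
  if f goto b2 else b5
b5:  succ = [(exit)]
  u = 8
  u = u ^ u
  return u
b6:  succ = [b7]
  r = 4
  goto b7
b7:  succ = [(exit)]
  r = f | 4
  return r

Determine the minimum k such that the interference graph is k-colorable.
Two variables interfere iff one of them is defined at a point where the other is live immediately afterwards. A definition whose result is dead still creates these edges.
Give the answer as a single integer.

def/use:
  b0: def={f,j} ue=∅
  b1: def={j,r} ue={j}
  b2: def={f,j} ue={f,j}
  b3: def={f,p} ue={j}
  b4: def={f,j} ue=∅
  b5: def={u} ue=∅
  b6: def={r} ue=∅
  b7: def={r} ue={f}

Liveness:
  live b0: ∅→{f,j}
  live b1: {f,j}→{f,j}
  live b2: {f,j}→{f}
  live b3: {j}→{f}
  live b4: ∅→{f,j}
  live b5: ∅→∅
  live b6: {f}→{f}
  live b7: {f}→∅

Interference:
  f: {j,r}
  j: {f,p,r}
  p: {j}
  r: {f,j}
  u: ∅

Chromatic number:
  {f,j,r} pairwise interfere (3-clique) ⇒ χ ≥ 3
  3-colouring: R0={j,u}  R1={f,p}  R2={r}
  χ = 3

Answer: 3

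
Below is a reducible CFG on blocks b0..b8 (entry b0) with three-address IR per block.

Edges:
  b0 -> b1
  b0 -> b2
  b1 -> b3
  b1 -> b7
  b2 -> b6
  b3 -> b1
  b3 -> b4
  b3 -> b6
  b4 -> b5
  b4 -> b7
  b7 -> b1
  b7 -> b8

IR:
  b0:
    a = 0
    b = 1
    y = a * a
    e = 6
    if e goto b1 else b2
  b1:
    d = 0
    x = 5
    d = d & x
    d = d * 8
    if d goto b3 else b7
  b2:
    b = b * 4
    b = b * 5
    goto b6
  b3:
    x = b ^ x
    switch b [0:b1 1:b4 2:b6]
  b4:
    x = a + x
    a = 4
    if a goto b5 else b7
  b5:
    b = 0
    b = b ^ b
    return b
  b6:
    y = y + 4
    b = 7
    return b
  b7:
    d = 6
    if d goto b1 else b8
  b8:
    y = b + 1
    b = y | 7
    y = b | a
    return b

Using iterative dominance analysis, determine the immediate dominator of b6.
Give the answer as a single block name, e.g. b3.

idom tree: b1←b0 b2←b0 b3←b1 b4←b3 b5←b4 b6←b0 b7←b1 b8←b7
Dom∩ at merges:
  b1: preds {b0,b3,b7}: {b0} ∩ {b0,b1,b3} ∩ {b0,b1,b7} = {b0}; idom=b0
  b6: preds {b2,b3}: {b0,b2} ∩ {b0,b1,b3} = {b0}; idom=b0
  b7: preds {b1,b4}: {b0,b1} ∩ {b0,b1,b3,b4} = {b0,b1}; idom=b1

idom(b6) = b0

Answer: b0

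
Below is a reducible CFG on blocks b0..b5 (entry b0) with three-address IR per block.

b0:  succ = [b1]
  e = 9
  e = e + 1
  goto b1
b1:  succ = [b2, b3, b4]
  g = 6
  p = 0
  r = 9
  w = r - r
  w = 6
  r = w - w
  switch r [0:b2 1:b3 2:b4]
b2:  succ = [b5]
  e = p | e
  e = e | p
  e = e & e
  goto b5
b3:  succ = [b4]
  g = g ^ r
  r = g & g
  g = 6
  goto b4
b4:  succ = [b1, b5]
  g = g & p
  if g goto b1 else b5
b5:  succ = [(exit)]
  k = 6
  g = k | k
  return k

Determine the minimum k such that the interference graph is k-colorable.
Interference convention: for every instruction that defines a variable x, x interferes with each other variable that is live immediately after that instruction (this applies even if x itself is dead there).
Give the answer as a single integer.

Block summaries:
  b0: {e} / ∅
  b1: {g,p,r,w} / ∅
  b2: {e} / {e,p}
  b3: {g,r} / {g,r}
  b4: {g} / {g,p}
  b5: {g,k} / ∅

Backward fixpoint:
  b0: in=∅ out={e}
  b1: in={e} out={e,g,p,r}
  b2: in={e,p} out=∅
  b3: in={e,g,p,r} out={e,g,p}
  b4: in={e,g,p} out={e}
  b5: in=∅ out=∅

Conflict graph:
  e — {g,p,r,w}
  g — {e,k,p,r,w}
  k — {g}
  p — {e,g,r,w}
  r — {e,g,p}
  w — {e,g,p}

Registers:
  clique {e,g,p,r} ⇒ need ≥ 4
  assign e→R1 g→R0 k→R1 p→R2 r→R3 w→R3 — no edge inside a register ⇒ χ ≤ 4
  χ = 4

Answer: 4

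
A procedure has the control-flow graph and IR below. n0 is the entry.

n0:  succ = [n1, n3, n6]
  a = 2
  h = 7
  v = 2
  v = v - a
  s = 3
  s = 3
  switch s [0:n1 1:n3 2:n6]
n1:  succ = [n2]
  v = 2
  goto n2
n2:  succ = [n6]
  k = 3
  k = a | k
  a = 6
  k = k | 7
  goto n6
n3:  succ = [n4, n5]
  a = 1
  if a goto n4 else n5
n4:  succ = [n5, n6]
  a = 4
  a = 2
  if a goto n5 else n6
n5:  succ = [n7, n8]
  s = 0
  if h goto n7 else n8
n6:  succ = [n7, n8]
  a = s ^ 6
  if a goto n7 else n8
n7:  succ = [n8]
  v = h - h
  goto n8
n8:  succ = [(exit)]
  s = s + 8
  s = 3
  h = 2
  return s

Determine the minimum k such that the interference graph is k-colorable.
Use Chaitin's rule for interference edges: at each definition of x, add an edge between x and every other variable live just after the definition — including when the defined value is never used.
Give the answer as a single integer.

Answer: 4

Derivation:
Block summaries:
  n0: {a,h,s,v} / ∅
  n1: {v} / ∅
  n2: {a,k} / {a}
  n3: {a} / ∅
  n4: {a} / ∅
  n5: {s} / {h}
  n6: {a} / {s}
  n7: {v} / {h}
  n8: {h,s} / {s}

Liveness:
  live n0: ∅→{a,h,s}
  live n1: {a,h,s}→{a,h,s}
  live n2: {a,h,s}→{h,s}
  live n3: {h,s}→{h,s}
  live n4: {h,s}→{h,s}
  live n5: {h}→{h,s}
  live n6: {h,s}→{h,s}
  live n7: {h,s}→{s}
  live n8: {s}→∅

Interference:
  a↔{h,k,s,v}
  h↔{a,k,s,v}
  k↔{a,h,s}
  s↔{a,h,k,v}
  v↔{a,h,s}

Registers:
  lower bound: {a,h,k,s} mutually conflict ⇒ χ ≥ 4
  4-colouring: R0={a}  R1={h}  R2={s}  R3={k,v}
  χ = 4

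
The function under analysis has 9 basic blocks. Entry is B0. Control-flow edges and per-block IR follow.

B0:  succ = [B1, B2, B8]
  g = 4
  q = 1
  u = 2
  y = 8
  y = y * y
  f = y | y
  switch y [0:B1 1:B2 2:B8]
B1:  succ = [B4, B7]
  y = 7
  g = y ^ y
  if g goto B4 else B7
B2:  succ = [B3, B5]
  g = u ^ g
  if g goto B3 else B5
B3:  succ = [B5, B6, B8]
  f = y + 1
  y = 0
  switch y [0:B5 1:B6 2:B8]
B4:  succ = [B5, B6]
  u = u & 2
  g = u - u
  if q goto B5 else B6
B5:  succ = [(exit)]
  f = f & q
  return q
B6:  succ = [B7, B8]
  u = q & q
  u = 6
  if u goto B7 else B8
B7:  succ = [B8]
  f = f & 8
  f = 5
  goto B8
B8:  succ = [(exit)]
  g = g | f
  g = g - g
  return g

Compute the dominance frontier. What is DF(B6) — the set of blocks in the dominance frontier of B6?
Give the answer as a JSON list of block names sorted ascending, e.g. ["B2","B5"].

Answer: ["B7", "B8"]

Analysis:
idom tree: B1←B0 B2←B0 B3←B2 B4←B1 B5←B0 B6←B0 B7←B0 B8←B0
Dom∩ at merges:
  B5: preds {B2,B3,B4}: {B0,B2} ∩ {B0,B2,B3} ∩ {B0,B1,B4} = {B0}; idom=B0
  B6: preds {B3,B4}: {B0,B2,B3} ∩ {B0,B1,B4} = {B0}; idom=B0
  B7: preds {B1,B6}: {B0,B1} ∩ {B0,B6} = {B0}; idom=B0
  B8: preds {B0,B3,B6,B7}: {B0} ∩ {B0,B2,B3} ∩ {B0,B6} ∩ {B0,B7} = {B0}; idom=B0

DF walk-up:
  B5←B2: walk B2 to B0
  B5←B3: walk B3→B2 to B0
  B5←B4: walk B4→B1 to B0
  B6←B3: walk B3→B2 to B0
  B6←B4: walk B4→B1 to B0
  B7←B1: walk B1 to B0
  B7←B6: walk B6 to B0
  B8←B0: walk · to B0
  B8←B3: walk B3→B2 to B0
  B8←B6: walk B6 to B0
  B8←B7: walk B7 to B0
  DF(B0)=∅
  DF(B1)={B5,B6,B7}
  DF(B2)={B5,B6,B8}
  DF(B3)={B5,B6,B8}
  DF(B4)={B5,B6}
  DF(B5)=∅
  DF(B6)={B7,B8}
  DF(B7)={B8}
  DF(B8)=∅

DF(B6) = ["B7", "B8"]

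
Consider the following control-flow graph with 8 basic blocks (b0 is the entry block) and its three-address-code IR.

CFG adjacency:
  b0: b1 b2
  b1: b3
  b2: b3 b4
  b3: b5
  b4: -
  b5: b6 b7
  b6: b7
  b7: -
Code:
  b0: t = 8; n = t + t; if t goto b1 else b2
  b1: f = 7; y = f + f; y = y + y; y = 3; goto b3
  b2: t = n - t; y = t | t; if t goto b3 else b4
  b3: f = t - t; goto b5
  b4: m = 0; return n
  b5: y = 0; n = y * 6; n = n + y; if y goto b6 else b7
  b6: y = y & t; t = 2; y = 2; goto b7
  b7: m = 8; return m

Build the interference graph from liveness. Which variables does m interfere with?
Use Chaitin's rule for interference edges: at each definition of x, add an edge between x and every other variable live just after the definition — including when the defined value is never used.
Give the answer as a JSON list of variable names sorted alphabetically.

Answer: ["n"]

Derivation:
Per-block:
  b0: def={n,t} ue=∅
  b1: def={f,y} ue=∅
  b2: def={t,y} ue={n,t}
  b3: def={f} ue={t}
  b4: def={m} ue={n}
  b5: def={n,y} ue=∅
  b6: def={t,y} ue={t,y}
  b7: def={m} ue=∅

Backward fixpoint:
  b0: in=∅ out={n,t}
  b1: in={t} out={t}
  b2: in={n,t} out={n,t}
  b3: in={t} out={t}
  b4: in={n} out=∅
  b5: in={t} out={t,y}
  b6: in={t,y} out=∅
  b7: in=∅ out=∅

Conflict graph:
  f: {t}
  m: {n}
  n: {m,t,y}
  t: {f,n,y}
  y: {n,t}

N(m) = ["n"]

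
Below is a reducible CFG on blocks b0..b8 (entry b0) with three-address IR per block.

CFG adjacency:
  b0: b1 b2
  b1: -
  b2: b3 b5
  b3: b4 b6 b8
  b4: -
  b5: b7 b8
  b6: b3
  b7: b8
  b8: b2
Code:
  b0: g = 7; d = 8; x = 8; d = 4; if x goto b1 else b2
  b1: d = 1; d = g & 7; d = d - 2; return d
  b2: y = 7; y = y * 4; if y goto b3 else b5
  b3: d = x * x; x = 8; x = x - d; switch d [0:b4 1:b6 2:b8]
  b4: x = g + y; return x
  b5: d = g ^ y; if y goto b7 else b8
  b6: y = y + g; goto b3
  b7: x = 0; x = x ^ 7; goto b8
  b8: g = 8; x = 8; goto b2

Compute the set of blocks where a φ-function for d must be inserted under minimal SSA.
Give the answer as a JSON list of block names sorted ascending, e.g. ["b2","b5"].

idom tree: b1←b0 b2←b0 b3←b2 b4←b3 b5←b2 b6←b3 b7←b5 b8←b2
Dom at joins:
  b2: preds {b0,b8}: {b0} ∩ {b0,b2,b8} = {b0}; idom=b0
  b3: preds {b2,b6}: {b0,b2} ∩ {b0,b2,b3,b6} = {b0,b2}; idom=b2
  b8: preds {b3,b5,b7}: {b0,b2,b3} ∩ {b0,b2,b5} ∩ {b0,b2,b5,b7} = {b0,b2}; idom=b2

DF derivation:
  b2←b0: walk · to b0
  b2←b8: walk b8→b2 to b0
  b3←b2: walk · to b2
  b3←b6: walk b6→b3 to b2
  b8←b3: walk b3 to b2
  b8←b5: walk b5 to b2
  b8←b7: walk b7→b5 to b2
  DF(b0)=∅
  DF(b1)=∅
  DF(b2)={b2}
  DF(b3)={b3,b8}
  DF(b4)=∅
  DF(b5)={b8}
  DF(b6)={b3}
  DF(b7)={b8}
  DF(b8)={b2}

φ for d: defs {b0,b1,b3,b5}
  DF⁺ = {b2,b3,b8}

Answer: ["b2", "b3", "b8"]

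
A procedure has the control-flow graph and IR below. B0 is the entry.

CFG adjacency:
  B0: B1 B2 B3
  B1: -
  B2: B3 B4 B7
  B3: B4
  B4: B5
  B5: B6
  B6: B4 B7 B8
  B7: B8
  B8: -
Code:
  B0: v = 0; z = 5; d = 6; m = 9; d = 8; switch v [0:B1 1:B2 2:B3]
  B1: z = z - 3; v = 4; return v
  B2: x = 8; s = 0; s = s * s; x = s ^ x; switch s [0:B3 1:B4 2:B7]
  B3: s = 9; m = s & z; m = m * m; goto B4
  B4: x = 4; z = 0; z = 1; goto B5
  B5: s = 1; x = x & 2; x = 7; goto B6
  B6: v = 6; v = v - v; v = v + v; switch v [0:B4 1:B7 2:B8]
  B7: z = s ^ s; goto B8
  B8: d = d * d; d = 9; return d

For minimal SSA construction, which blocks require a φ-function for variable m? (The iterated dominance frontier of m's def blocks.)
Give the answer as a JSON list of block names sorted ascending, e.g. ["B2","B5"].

idom tree: B1←B0 B2←B0 B3←B0 B4←B0 B5←B4 B6←B5 B7←B0 B8←B0
Dom∩ at merges:
  B3: preds {B0,B2}: {B0} ∩ {B0,B2} = {B0}; idom=B0
  B4: preds {B2,B3,B6}: {B0,B2} ∩ {B0,B3} ∩ {B0,B4,B5,B6} = {B0}; idom=B0
  B7: preds {B2,B6}: {B0,B2} ∩ {B0,B4,B5,B6} = {B0}; idom=B0
  B8: preds {B6,B7}: {B0,B4,B5,B6} ∩ {B0,B7} = {B0}; idom=B0

DF walk-up:
  join B3 pred B0: · stop@B0
  join B3 pred B2: B2 stop@B0
  join B4 pred B2: B2 stop@B0
  join B4 pred B3: B3 stop@B0
  join B4 pred B6: B6→B5→B4 stop@B0
  join B7 pred B2: B2 stop@B0
  join B7 pred B6: B6→B5→B4 stop@B0
  join B8 pred B6: B6→B5→B4 stop@B0
  join B8 pred B7: B7 stop@B0
  DF(B0)=∅
  DF(B1)=∅
  DF(B2)={B3,B4,B7}
  DF(B3)={B4}
  DF(B4)={B4,B7,B8}
  DF(B5)={B4,B7,B8}
  DF(B6)={B4,B7,B8}
  DF(B7)={B8}
  DF(B8)=∅

φ for m: defs {B0,B3}
  DF⁺ = {B4,B7,B8}

Answer: ["B4", "B7", "B8"]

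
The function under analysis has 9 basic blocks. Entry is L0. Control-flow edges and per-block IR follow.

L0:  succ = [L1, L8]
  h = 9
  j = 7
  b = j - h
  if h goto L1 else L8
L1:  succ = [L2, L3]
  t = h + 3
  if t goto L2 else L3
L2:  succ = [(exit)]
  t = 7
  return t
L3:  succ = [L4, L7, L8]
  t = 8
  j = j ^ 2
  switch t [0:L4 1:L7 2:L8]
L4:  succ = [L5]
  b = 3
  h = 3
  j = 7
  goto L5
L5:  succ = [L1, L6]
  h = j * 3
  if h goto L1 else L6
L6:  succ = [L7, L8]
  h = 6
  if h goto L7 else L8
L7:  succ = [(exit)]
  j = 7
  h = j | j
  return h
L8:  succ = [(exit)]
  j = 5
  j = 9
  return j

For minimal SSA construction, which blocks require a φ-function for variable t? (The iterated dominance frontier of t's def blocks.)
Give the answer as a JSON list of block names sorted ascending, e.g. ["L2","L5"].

Answer: ["L1", "L8"]

Derivation:
idom tree: L1←L0 L2←L1 L3←L1 L4←L3 L5←L4 L6←L5 L7←L3 L8←L0
Dom at joins:
  L1: preds {L0,L5}: {L0} ∩ {L0,L1,L3,L4,L5} = {L0}; idom=L0
  L7: preds {L3,L6}: {L0,L1,L3} ∩ {L0,L1,L3,L4,L5,L6} = {L0,L1,L3}; idom=L3
  L8: preds {L0,L3,L6}: {L0} ∩ {L0,L1,L3} ∩ {L0,L1,L3,L4,L5,L6} = {L0}; idom=L0

Frontier:
  join L1 pred L0: · stop@L0
  join L1 pred L5: L5→L4→L3→L1 stop@L0
  join L7 pred L3: · stop@L3
  join L7 pred L6: L6→L5→L4 stop@L3
  join L8 pred L0: · stop@L0
  join L8 pred L3: L3→L1 stop@L0
  join L8 pred L6: L6→L5→L4→L3→L1 stop@L0
  L0 → ∅
  L1 → {L1,L8}
  L2 → ∅
  L3 → {L1,L8}
  L4 → {L1,L7,L8}
  L5 → {L1,L7,L8}
  L6 → {L7,L8}
  L7 → ∅
  L8 → ∅

φ for t: defs {L1,L2,L3}
  DF⁺ = {L1,L8}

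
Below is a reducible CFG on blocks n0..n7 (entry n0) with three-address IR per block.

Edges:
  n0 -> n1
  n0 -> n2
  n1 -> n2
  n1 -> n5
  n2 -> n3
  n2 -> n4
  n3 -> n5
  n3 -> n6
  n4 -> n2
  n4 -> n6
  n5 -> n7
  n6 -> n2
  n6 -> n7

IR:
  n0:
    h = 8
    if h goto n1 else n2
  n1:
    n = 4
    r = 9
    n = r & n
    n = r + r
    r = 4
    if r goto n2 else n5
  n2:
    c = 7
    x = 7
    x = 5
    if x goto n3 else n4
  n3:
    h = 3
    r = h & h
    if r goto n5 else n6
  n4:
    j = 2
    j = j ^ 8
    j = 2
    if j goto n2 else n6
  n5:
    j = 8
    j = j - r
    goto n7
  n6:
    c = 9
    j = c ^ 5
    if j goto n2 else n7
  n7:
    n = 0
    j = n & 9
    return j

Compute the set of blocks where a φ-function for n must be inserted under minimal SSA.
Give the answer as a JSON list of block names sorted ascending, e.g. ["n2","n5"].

Answer: ["n2", "n5", "n7"]

Derivation:
idom tree: n1←n0 n2←n0 n3←n2 n4←n2 n5←n0 n6←n2 n7←n0
Dom∩ at merges:
  n2: preds {n0,n1,n4,n6}: {n0} ∩ {n0,n1} ∩ {n0,n2,n4} ∩ {n0,n2,n6} = {n0}; idom=n0
  n5: preds {n1,n3}: {n0,n1} ∩ {n0,n2,n3} = {n0}; idom=n0
  n6: preds {n3,n4}: {n0,n2,n3} ∩ {n0,n2,n4} = {n0,n2}; idom=n2
  n7: preds {n5,n6}: {n0,n5} ∩ {n0,n2,n6} = {n0}; idom=n0

Frontier:
  n2←n0: walk · to n0
  n2←n1: walk n1 to n0
  n2←n4: walk n4→n2 to n0
  n2←n6: walk n6→n2 to n0
  n5←n1: walk n1 to n0
  n5←n3: walk n3→n2 to n0
  n6←n3: walk n3 to n2
  n6←n4: walk n4 to n2
  n7←n5: walk n5 to n0
  n7←n6: walk n6→n2 to n0
  DF(n0)=∅
  DF(n1)={n2,n5}
  DF(n2)={n2,n5,n7}
  DF(n3)={n5,n6}
  DF(n4)={n2,n6}
  DF(n5)={n7}
  DF(n6)={n2,n7}
  DF(n7)=∅

φ for n: defs {n1,n7}
  DF⁺ = {n2,n5,n7}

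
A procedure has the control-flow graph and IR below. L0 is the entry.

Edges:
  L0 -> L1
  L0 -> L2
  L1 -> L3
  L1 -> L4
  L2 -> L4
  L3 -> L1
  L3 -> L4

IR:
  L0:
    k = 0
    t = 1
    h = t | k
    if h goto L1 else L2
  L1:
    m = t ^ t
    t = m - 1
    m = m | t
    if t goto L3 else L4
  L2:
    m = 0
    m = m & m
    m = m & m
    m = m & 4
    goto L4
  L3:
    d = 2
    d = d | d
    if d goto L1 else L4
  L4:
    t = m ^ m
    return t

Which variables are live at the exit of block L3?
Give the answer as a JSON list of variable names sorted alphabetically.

def/use:
  L0: def={h,k,t} ue=∅
  L1: def={m,t} ue={t}
  L2: def={m} ue=∅
  L3: def={d} ue=∅
  L4: def={t} ue={m}

Backward fixpoint:
  L0 li=∅ lo={t}
  L1 li={t} lo={m,t}
  L2 li=∅ lo={m}
  L3 li={m,t} lo={m,t}
  L4 li={m} lo=∅

live-out(L3) = ["m", "t"]

Answer: ["m", "t"]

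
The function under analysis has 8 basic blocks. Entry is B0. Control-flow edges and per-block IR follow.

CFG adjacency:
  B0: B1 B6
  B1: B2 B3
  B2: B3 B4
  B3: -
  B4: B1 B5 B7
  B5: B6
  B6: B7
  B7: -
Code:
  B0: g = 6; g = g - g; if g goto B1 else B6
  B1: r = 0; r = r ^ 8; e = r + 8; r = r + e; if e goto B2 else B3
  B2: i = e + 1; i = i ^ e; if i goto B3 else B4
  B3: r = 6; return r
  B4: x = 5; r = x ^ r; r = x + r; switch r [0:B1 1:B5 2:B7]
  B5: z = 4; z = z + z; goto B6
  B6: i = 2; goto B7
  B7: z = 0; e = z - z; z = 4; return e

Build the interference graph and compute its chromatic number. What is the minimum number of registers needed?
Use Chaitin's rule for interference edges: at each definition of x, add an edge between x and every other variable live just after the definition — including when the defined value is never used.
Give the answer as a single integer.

def/use:
  B0 def {g} use ∅
  B1 def {e,r} use ∅
  B2 def {i} use {e}
  B3 def {r} use ∅
  B4 def {r,x} use {r}
  B5 def {z} use ∅
  B6 def {i} use ∅
  B7 def {e,z} use ∅

Live sets:
  B0 li=∅ lo=∅
  B1 li=∅ lo={e,r}
  B2 li={e,r} lo={r}
  B3 li=∅ lo=∅
  B4 li={r} lo=∅
  B5 li=∅ lo=∅
  B6 li=∅ lo=∅
  B7 li=∅ lo=∅

Conflict graph:
  e: {i,r,z}
  g: ∅
  i: {e,r}
  r: {e,i,x}
  x: {r}
  z: {e}

Colouring:
  {e,i,r} pairwise interfere (3-clique) ⇒ χ ≥ 3
  3-colouring: R0={e,g,x}  R1={r,z}  R2={i}
  χ = 3

Answer: 3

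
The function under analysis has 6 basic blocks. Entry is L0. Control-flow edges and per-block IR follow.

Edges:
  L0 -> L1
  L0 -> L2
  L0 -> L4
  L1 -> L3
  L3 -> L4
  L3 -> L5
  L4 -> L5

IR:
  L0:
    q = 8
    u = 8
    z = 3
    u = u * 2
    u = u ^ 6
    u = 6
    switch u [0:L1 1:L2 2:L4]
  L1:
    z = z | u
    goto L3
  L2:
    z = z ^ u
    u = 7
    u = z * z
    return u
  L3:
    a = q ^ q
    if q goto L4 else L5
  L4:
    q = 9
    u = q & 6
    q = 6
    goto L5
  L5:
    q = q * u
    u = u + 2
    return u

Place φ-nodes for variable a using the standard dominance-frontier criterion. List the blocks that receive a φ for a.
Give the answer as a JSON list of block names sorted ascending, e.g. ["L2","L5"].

Answer: ["L4", "L5"]

Working:
idom tree: L1←L0 L2←L0 L3←L1 L4←L0 L5←L0
Join-block Dom:
  L4: preds {L0,L3}: {L0} ∩ {L0,L1,L3} = {L0}; idom=L0
  L5: preds {L3,L4}: {L0,L1,L3} ∩ {L0,L4} = {L0}; idom=L0

DF walk-up:
  L4←L0: walk · to L0
  L4←L3: walk L3→L1 to L0
  L5←L3: walk L3→L1 to L0
  L5←L4: walk L4 to L0
  L0 → ∅
  L1 → {L4,L5}
  L2 → ∅
  L3 → {L4,L5}
  L4 → {L5}
  L5 → ∅

φ for a: defs {L3}
  DF⁺ = {L4,L5}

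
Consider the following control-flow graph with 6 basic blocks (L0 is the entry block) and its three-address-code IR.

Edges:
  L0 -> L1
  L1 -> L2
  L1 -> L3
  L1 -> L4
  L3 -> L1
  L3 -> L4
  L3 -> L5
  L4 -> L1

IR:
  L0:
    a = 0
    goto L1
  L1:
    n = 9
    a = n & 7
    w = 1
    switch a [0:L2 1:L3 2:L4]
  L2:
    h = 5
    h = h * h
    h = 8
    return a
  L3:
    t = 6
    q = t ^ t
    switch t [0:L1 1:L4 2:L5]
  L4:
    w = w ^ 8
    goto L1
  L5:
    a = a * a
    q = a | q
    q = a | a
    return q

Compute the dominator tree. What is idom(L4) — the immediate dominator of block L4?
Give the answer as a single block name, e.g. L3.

Answer: L1

Derivation:
idom tree: L1←L0 L2←L1 L3←L1 L4←L1 L5←L3
Join-block Dom:
  L1: preds {L0,L3,L4}: {L0} ∩ {L0,L1,L3} ∩ {L0,L1,L4} = {L0}; idom=L0
  L4: preds {L1,L3}: {L0,L1} ∩ {L0,L1,L3} = {L0,L1}; idom=L1

idom(L4) = L1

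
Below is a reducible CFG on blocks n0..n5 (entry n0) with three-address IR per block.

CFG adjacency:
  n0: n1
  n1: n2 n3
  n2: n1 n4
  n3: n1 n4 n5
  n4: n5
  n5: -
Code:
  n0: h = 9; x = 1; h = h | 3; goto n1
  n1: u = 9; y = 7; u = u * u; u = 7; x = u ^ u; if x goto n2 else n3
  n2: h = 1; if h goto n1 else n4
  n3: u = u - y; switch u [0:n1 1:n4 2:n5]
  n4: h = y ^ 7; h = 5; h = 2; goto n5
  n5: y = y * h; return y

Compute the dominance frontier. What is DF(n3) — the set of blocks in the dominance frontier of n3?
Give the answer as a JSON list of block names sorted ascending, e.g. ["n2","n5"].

idom tree: n1←n0 n2←n1 n3←n1 n4←n1 n5←n1
Join-block Dom:
  n1: preds {n0,n2,n3}: {n0} ∩ {n0,n1,n2} ∩ {n0,n1,n3} = {n0}; idom=n0
  n4: preds {n2,n3}: {n0,n1,n2} ∩ {n0,n1,n3} = {n0,n1}; idom=n1
  n5: preds {n3,n4}: {n0,n1,n3} ∩ {n0,n1,n4} = {n0,n1}; idom=n1

Frontier:
  n1←n0: walk · to n0
  n1←n2: walk n2→n1 to n0
  n1←n3: walk n3→n1 to n0
  n4←n2: walk n2 to n1
  n4←n3: walk n3 to n1
  n5←n3: walk n3 to n1
  n5←n4: walk n4 to n1
  n0 → ∅
  n1 → {n1}
  n2 → {n1,n4}
  n3 → {n1,n4,n5}
  n4 → {n5}
  n5 → ∅

DF(n3) = ["n1", "n4", "n5"]

Answer: ["n1", "n4", "n5"]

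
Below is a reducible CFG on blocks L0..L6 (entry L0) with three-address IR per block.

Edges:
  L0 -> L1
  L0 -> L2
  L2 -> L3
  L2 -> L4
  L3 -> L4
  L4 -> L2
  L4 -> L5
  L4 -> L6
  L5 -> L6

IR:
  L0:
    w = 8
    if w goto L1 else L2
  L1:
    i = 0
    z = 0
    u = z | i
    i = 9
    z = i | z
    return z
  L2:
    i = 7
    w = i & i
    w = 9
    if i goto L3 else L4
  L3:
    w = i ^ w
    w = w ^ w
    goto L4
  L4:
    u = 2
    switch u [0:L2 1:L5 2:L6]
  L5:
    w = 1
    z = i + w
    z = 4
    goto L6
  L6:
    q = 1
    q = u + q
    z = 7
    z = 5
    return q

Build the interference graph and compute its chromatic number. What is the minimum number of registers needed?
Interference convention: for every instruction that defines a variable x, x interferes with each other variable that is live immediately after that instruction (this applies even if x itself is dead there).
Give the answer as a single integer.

Per-block:
  L0 def {w} use ∅
  L1 def {i,u,z} use ∅
  L2 def {i,w} use ∅
  L3 def {w} use {i,w}
  L4 def {u} use ∅
  L5 def {w,z} use {i}
  L6 def {q,z} use {u}

Liveness:
  L0 li=∅ lo=∅
  L1 li=∅ lo=∅
  L2 li=∅ lo={i,w}
  L3 li={i,w} lo={i}
  L4 li={i} lo={i,u}
  L5 li={i,u} lo={u}
  L6 li={u} lo=∅

Conflict graph:
  i↔{u,w,z}
  q↔{u,z}
  u↔{i,q,w,z}
  w↔{i,u}
  z↔{i,q,u}

Registers:
  lower bound: {i,u,w} mutually conflict ⇒ χ ≥ 3
  assign i→r1 q→r1 u→r0 w→r2 z→r2 — no edge inside a register ⇒ χ ≤ 3
  χ = 3

Answer: 3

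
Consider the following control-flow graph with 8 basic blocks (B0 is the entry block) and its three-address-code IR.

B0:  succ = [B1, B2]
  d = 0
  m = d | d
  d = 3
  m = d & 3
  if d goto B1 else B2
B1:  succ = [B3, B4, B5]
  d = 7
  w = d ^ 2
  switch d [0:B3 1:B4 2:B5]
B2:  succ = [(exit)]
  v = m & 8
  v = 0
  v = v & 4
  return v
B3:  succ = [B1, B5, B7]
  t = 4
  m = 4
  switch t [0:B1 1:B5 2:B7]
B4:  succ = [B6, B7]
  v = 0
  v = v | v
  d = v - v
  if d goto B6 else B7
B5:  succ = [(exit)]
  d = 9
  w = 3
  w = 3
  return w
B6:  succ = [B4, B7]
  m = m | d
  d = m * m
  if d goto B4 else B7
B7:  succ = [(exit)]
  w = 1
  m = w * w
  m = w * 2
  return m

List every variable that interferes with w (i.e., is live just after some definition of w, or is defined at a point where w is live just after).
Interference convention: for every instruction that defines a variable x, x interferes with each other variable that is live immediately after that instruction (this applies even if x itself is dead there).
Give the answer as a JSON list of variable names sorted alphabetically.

Answer: ["d", "m"]

Working:
Block summaries:
  B0 def {d,m} use ∅
  B1 def {d,w} use ∅
  B2 def {v} use {m}
  B3 def {m,t} use ∅
  B4 def {d,v} use ∅
  B5 def {d,w} use ∅
  B6 def {d,m} use {d,m}
  B7 def {m,w} use ∅

Liveness:
  B0 li=∅ lo={m}
  B1 li={m} lo={m}
  B2 li={m} lo=∅
  B3 li=∅ lo={m}
  B4 li={m} lo={d,m}
  B5 li=∅ lo=∅
  B6 li={d,m} lo={m}
  B7 li=∅ lo=∅

Interference:
  d — {m,w}
  m — {d,t,v,w}
  t — {m}
  v — {m}
  w — {d,m}

N(w) = ["d", "m"]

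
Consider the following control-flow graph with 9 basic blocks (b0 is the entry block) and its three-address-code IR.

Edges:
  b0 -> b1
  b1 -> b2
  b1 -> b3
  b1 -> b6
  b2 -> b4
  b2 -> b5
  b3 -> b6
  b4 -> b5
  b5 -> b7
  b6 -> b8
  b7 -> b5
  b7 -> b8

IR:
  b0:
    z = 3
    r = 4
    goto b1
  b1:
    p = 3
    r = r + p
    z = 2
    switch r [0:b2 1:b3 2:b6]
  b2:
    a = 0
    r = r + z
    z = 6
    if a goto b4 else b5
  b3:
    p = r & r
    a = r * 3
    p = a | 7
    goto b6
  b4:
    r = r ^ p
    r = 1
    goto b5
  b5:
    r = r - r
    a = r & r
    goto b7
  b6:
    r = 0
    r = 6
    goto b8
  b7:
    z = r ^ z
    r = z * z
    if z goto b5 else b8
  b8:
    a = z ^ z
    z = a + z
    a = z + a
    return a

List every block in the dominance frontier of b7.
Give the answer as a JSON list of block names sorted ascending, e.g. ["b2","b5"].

idom tree: b1←b0 b2←b1 b3←b1 b4←b2 b5←b2 b6←b1 b7←b5 b8←b1
Join-block Dom:
  b5: preds {b2,b4,b7}: {b0,b1,b2} ∩ {b0,b1,b2,b4} ∩ {b0,b1,b2,b5,b7} = {b0,b1,b2}; idom=b2
  b6: preds {b1,b3}: {b0,b1} ∩ {b0,b1,b3} = {b0,b1}; idom=b1
  b8: preds {b6,b7}: {b0,b1,b6} ∩ {b0,b1,b2,b5,b7} = {b0,b1}; idom=b1

DF walk-up:
  join b5 pred b2: · stop@b2
  join b5 pred b4: b4 stop@b2
  join b5 pred b7: b7→b5 stop@b2
  join b6 pred b1: · stop@b1
  join b6 pred b3: b3 stop@b1
  join b8 pred b6: b6 stop@b1
  join b8 pred b7: b7→b5→b2 stop@b1
  DF(b0)=∅
  DF(b1)=∅
  DF(b2)={b8}
  DF(b3)={b6}
  DF(b4)={b5}
  DF(b5)={b5,b8}
  DF(b6)={b8}
  DF(b7)={b5,b8}
  DF(b8)=∅

DF(b7) = ["b5", "b8"]

Answer: ["b5", "b8"]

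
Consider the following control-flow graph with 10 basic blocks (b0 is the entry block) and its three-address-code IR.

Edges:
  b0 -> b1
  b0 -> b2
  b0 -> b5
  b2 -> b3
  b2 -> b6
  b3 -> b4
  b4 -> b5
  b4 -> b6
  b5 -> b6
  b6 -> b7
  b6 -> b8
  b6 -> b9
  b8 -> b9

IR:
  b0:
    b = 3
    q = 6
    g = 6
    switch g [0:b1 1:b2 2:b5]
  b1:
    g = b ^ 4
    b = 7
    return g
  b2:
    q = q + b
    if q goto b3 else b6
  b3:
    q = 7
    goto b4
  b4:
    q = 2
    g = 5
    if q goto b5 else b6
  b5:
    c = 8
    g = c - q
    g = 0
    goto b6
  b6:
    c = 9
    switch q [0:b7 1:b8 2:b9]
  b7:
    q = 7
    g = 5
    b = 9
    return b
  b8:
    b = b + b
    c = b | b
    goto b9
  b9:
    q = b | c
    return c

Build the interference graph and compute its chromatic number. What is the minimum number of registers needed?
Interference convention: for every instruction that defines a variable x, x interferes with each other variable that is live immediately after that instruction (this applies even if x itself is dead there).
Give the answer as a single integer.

Answer: 3

Analysis:
def/use:
  b0: def={b,g,q} ue=∅
  b1: def={b,g} ue={b}
  b2: def={q} ue={b,q}
  b3: def={q} ue=∅
  b4: def={g,q} ue=∅
  b5: def={c,g} ue={q}
  b6: def={c} ue={q}
  b7: def={b,g,q} ue=∅
  b8: def={b,c} ue={b}
  b9: def={q} ue={b,c}

Liveness:
  b0: in=∅ out={b,q}
  b1: in={b} out=∅
  b2: in={b,q} out={b,q}
  b3: in={b} out={b}
  b4: in={b} out={b,q}
  b5: in={b,q} out={b,q}
  b6: in={b,q} out={b,c}
  b7: in=∅ out=∅
  b8: in={b} out={b,c}
  b9: in={b,c} out=∅

Interfere edges:
  b↔{c,g,q}
  c↔{b,q}
  g↔{b,q}
  q↔{b,c,g}

Colouring:
  lower bound: {b,c,q} mutually conflict ⇒ χ ≥ 3
  3-colouring: R0={b}  R1={q}  R2={c,g}
  χ = 3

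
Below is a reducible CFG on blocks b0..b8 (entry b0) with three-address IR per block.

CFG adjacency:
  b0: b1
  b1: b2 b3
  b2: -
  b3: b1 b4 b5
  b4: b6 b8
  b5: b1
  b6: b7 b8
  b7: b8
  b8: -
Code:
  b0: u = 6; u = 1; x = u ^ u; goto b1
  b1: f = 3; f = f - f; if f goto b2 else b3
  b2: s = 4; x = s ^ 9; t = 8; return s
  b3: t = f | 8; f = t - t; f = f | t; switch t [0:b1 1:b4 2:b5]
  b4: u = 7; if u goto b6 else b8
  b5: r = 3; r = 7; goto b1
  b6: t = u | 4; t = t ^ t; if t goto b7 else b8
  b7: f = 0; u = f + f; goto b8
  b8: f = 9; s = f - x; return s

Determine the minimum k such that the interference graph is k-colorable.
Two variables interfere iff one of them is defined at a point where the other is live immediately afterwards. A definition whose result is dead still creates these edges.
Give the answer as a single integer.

Block summaries:
  b0 def {u,x} use ∅
  b1 def {f} use ∅
  b2 def {s,t,x} use ∅
  b3 def {f,t} use {f}
  b4 def {u} use ∅
  b5 def {r} use ∅
  b6 def {t} use {u}
  b7 def {f,u} use ∅
  b8 def {f,s} use {x}

Backward fixpoint:
  live b0: ∅→{x}
  live b1: {x}→{f,x}
  live b2: ∅→∅
  live b3: {f,x}→{x}
  live b4: {x}→{u,x}
  live b5: {x}→{x}
  live b6: {u,x}→{x}
  live b7: {x}→{x}
  live b8: {x}→∅

Interfere edges:
  f: {t,x}
  r: {x}
  s: {t,x}
  t: {f,s,x}
  u: {x}
  x: {f,r,s,t,u}

Colouring:
  lower bound: {f,t,x} mutually conflict ⇒ χ ≥ 3
  3-colouring: R0={x}  R1={r,t,u}  R2={f,s}
  χ = 3

Answer: 3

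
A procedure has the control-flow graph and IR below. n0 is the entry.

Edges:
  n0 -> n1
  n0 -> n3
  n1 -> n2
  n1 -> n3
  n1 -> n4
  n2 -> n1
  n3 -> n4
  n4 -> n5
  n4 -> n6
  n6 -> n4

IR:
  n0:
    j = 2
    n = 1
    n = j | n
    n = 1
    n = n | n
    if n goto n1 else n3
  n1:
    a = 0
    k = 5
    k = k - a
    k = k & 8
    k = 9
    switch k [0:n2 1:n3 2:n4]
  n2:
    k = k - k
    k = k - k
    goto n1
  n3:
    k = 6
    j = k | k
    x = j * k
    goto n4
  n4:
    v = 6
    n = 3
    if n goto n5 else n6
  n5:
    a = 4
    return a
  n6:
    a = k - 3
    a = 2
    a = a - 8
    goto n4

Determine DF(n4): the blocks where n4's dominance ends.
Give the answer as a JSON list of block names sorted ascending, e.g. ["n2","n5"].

idom tree: n1←n0 n2←n1 n3←n0 n4←n0 n5←n4 n6←n4
Dom at joins:
  n1: preds {n0,n2}: {n0} ∩ {n0,n1,n2} = {n0}; idom=n0
  n3: preds {n0,n1}: {n0} ∩ {n0,n1} = {n0}; idom=n0
  n4: preds {n1,n3,n6}: {n0,n1} ∩ {n0,n3} ∩ {n0,n4,n6} = {n0}; idom=n0

Frontier:
  join n1 pred n0: · stop@n0
  join n1 pred n2: n2→n1 stop@n0
  join n3 pred n0: · stop@n0
  join n3 pred n1: n1 stop@n0
  join n4 pred n1: n1 stop@n0
  join n4 pred n3: n3 stop@n0
  join n4 pred n6: n6→n4 stop@n0
  n0 → ∅
  n1 → {n1,n3,n4}
  n2 → {n1}
  n3 → {n4}
  n4 → {n4}
  n5 → ∅
  n6 → {n4}

DF(n4) = ["n4"]

Answer: ["n4"]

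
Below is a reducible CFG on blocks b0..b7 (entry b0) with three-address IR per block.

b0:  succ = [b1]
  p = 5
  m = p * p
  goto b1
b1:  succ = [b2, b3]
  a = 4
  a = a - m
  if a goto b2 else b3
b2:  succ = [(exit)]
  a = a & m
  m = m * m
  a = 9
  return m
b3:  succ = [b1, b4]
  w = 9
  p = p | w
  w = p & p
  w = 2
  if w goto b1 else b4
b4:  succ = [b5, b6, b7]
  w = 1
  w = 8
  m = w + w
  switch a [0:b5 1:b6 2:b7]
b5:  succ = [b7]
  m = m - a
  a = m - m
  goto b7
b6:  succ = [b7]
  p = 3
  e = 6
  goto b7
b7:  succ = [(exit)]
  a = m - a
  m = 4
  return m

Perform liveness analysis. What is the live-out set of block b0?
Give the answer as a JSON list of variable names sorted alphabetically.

Block summaries:
  b0: {m,p} / ∅
  b1: {a} / {m}
  b2: {a,m} / {a,m}
  b3: {p,w} / {p}
  b4: {m,w} / {a}
  b5: {a,m} / {a,m}
  b6: {e,p} / ∅
  b7: {a,m} / {a,m}

Live sets:
  live b0: ∅→{m,p}
  live b1: {m,p}→{a,m,p}
  live b2: {a,m}→∅
  live b3: {a,m,p}→{a,m,p}
  live b4: {a}→{a,m}
  live b5: {a,m}→{a,m}
  live b6: {a,m}→{a,m}
  live b7: {a,m}→∅

live-out(b0) = ["m", "p"]

Answer: ["m", "p"]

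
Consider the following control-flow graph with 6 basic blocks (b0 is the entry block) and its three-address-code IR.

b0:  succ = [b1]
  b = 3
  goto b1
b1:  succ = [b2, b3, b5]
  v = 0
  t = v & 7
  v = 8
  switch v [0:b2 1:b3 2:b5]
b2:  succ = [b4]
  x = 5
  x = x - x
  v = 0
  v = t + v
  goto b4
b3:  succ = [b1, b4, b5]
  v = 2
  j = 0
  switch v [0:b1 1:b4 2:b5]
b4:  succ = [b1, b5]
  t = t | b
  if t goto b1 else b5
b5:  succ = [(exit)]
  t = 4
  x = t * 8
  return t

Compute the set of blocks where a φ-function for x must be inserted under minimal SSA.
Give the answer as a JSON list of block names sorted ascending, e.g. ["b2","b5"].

Answer: ["b1", "b4", "b5"]

Analysis:
idom tree: b1←b0 b2←b1 b3←b1 b4←b1 b5←b1
Join-block Dom:
  b1: preds {b0,b3,b4}: {b0} ∩ {b0,b1,b3} ∩ {b0,b1,b4} = {b0}; idom=b0
  b4: preds {b2,b3}: {b0,b1,b2} ∩ {b0,b1,b3} = {b0,b1}; idom=b1
  b5: preds {b1,b3,b4}: {b0,b1} ∩ {b0,b1,b3} ∩ {b0,b1,b4} = {b0,b1}; idom=b1

DF walk-up:
  join b1 pred b0: · stop@b0
  join b1 pred b3: b3→b1 stop@b0
  join b1 pred b4: b4→b1 stop@b0
  join b4 pred b2: b2 stop@b1
  join b4 pred b3: b3 stop@b1
  join b5 pred b1: · stop@b1
  join b5 pred b3: b3 stop@b1
  join b5 pred b4: b4 stop@b1
  b0 → ∅
  b1 → {b1}
  b2 → {b4}
  b3 → {b1,b4,b5}
  b4 → {b1,b5}
  b5 → ∅

φ for x: defs {b2,b5}
  DF⁺ = {b1,b4,b5}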